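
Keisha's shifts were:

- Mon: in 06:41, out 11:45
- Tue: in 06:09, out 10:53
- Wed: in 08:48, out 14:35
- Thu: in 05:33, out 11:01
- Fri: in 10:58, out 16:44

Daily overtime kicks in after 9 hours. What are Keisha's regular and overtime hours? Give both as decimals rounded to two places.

Mon: 06:41–11:45 = 5 h 4 min
Tue: 06:09–10:53 = 4 h 44 min
Wed: 08:48–14:35 = 5 h 47 min
Thu: 05:33–11:01 = 5 h 28 min
Fri: 10:58–16:44 = 5 h 46 min
Mon reg 5 h 4 min / OT 0 h 0 min; Tue reg 4 h 44 min / OT 0 h 0 min; Wed reg 5 h 47 min / OT 0 h 0 min; Thu reg 5 h 28 min / OT 0 h 0 min; Fri reg 5 h 46 min / OT 0 h 0 min.
Totals: regular 26 h 49 min, overtime 0 h 0 min.

Regular 26.82 hours, overtime 0.00 hours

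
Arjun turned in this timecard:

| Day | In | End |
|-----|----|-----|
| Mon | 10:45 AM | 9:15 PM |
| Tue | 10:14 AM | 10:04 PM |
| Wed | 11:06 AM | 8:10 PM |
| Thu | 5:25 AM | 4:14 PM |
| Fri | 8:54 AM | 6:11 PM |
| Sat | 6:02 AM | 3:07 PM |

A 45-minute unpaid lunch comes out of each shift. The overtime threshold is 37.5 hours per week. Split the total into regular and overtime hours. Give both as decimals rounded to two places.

Regular 37.50 hours, overtime 18.58 hours

Mon: 10:45 AM–9:15 PM = 10 h 30 min; less 45 min break → 9 h 45 min
Tue: 10:14 AM–10:04 PM = 11 h 50 min; less 45 min break → 11 h 5 min
Wed: 11:06 AM–8:10 PM = 9 h 4 min; less 45 min break → 8 h 19 min
Thu: 5:25 AM–4:14 PM = 10 h 49 min; less 45 min break → 10 h 4 min
Fri: 8:54 AM–6:11 PM = 9 h 17 min; less 45 min break → 8 h 32 min
Sat: 6:02 AM–3:07 PM = 9 h 5 min; less 45 min break → 8 h 20 min
Total worked: 56 h 5 min = 56.08 h.
Threshold 37.5 h → overtime 18 h 35 min, regular 37 h 30 min.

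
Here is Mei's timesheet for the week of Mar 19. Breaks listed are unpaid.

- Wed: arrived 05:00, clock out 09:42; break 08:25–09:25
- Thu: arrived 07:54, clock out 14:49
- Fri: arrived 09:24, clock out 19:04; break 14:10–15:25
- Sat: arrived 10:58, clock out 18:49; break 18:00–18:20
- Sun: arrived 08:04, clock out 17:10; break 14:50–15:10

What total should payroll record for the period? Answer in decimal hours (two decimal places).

Wed: 05:00–09:42 = 4 h 42 min; less 60 min break → 3 h 42 min
Thu: 07:54–14:49 = 6 h 55 min
Fri: 09:24–19:04 = 9 h 40 min; less 75 min break → 8 h 25 min
Sat: 10:58–18:49 = 7 h 51 min; less 20 min break → 7 h 31 min
Sun: 08:04–17:10 = 9 h 6 min; less 20 min break → 8 h 46 min
Total: 3 h 42 min + 6 h 55 min + 8 h 25 min + 7 h 31 min + 8 h 46 min = 35 h 19 min.

35.32 hours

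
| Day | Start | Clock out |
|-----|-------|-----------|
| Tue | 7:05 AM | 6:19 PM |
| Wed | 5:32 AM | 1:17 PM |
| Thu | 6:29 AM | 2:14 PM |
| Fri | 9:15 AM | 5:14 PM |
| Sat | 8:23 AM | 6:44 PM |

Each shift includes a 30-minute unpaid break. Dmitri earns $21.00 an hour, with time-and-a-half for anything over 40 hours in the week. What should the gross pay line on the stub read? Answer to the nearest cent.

Tue: 7:05 AM–6:19 PM = 11 h 14 min; less 30 min break → 10 h 44 min
Wed: 5:32 AM–1:17 PM = 7 h 45 min; less 30 min break → 7 h 15 min
Thu: 6:29 AM–2:14 PM = 7 h 45 min; less 30 min break → 7 h 15 min
Fri: 9:15 AM–5:14 PM = 7 h 59 min; less 30 min break → 7 h 29 min
Sat: 8:23 AM–6:44 PM = 10 h 21 min; less 30 min break → 9 h 51 min
Total worked: 42 h 34 min = 2554 min.
Regular 40 h 0 min = 2400 min at $21.00/h; overtime 2 h 34 min = 154 min at $31.50/h.
Pay = (2400 × $21.00 + 154 × $31.50) ÷ 60 = $920.85.

$920.85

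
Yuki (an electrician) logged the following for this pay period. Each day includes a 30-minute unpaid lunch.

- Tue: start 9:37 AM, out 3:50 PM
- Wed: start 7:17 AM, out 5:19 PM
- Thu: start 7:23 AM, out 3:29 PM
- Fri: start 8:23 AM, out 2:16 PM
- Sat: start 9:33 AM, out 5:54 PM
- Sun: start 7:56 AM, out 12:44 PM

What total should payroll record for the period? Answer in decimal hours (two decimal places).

Tue: 9:37 AM–3:50 PM = 6 h 13 min; less 30 min break → 5 h 43 min
Wed: 7:17 AM–5:19 PM = 10 h 2 min; less 30 min break → 9 h 32 min
Thu: 7:23 AM–3:29 PM = 8 h 6 min; less 30 min break → 7 h 36 min
Fri: 8:23 AM–2:16 PM = 5 h 53 min; less 30 min break → 5 h 23 min
Sat: 9:33 AM–5:54 PM = 8 h 21 min; less 30 min break → 7 h 51 min
Sun: 7:56 AM–12:44 PM = 4 h 48 min; less 30 min break → 4 h 18 min
Total: 5 h 43 min + 9 h 32 min + 7 h 36 min + 5 h 23 min + 7 h 51 min + 4 h 18 min = 40 h 23 min.

40.38 hours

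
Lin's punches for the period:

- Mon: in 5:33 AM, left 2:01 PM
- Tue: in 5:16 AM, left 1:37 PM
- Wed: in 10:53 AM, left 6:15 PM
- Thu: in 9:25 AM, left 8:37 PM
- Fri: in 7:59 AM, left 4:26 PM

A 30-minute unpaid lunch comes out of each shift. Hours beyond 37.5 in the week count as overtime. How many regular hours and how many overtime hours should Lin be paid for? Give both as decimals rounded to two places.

Regular 37.50 hours, overtime 3.83 hours

Mon: 5:33 AM–2:01 PM = 8 h 28 min; less 30 min break → 7 h 58 min
Tue: 5:16 AM–1:37 PM = 8 h 21 min; less 30 min break → 7 h 51 min
Wed: 10:53 AM–6:15 PM = 7 h 22 min; less 30 min break → 6 h 52 min
Thu: 9:25 AM–8:37 PM = 11 h 12 min; less 30 min break → 10 h 42 min
Fri: 7:59 AM–4:26 PM = 8 h 27 min; less 30 min break → 7 h 57 min
Total worked: 41 h 20 min = 41.33 h.
Threshold 37.5 h → overtime 3 h 50 min, regular 37 h 30 min.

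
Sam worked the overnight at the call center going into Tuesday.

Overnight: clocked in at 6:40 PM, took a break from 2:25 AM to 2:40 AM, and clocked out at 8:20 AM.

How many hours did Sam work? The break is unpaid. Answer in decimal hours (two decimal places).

Overnight: 6:40 PM → midnight = 5 h 20 min; midnight → 8:20 AM = 8 h 20 min; span 13 h 40 min; less 15 min break → 13 h 25 min

13.42 hours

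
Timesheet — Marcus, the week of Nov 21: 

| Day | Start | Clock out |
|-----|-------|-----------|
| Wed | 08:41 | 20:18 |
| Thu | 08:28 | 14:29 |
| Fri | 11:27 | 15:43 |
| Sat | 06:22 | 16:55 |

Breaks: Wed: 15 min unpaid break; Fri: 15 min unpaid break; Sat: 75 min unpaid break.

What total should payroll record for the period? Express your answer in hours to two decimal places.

30.70 hours

Wed: 08:41–20:18 = 11 h 37 min; less 15 min break → 11 h 22 min
Thu: 08:28–14:29 = 6 h 1 min
Fri: 11:27–15:43 = 4 h 16 min; less 15 min break → 4 h 1 min
Sat: 06:22–16:55 = 10 h 33 min; less 75 min break → 9 h 18 min
Total: 11 h 22 min + 6 h 1 min + 4 h 1 min + 9 h 18 min = 30 h 42 min.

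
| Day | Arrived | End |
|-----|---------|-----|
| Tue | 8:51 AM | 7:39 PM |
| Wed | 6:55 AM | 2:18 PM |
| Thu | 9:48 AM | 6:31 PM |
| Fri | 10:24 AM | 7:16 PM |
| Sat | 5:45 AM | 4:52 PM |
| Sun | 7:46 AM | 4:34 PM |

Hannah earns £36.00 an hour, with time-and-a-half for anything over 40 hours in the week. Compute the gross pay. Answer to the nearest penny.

£2286.90

Tue: 8:51 AM–7:39 PM = 10 h 48 min
Wed: 6:55 AM–2:18 PM = 7 h 23 min
Thu: 9:48 AM–6:31 PM = 8 h 43 min
Fri: 10:24 AM–7:16 PM = 8 h 52 min
Sat: 5:45 AM–4:52 PM = 11 h 7 min
Sun: 7:46 AM–4:34 PM = 8 h 48 min
Total worked: 55 h 41 min = 3341 min.
Regular 40 h 0 min = 2400 min at £36.00/h; overtime 15 h 41 min = 941 min at £54.00/h.
Pay = (2400 × £36.00 + 941 × £54.00) ÷ 60 = £2286.90.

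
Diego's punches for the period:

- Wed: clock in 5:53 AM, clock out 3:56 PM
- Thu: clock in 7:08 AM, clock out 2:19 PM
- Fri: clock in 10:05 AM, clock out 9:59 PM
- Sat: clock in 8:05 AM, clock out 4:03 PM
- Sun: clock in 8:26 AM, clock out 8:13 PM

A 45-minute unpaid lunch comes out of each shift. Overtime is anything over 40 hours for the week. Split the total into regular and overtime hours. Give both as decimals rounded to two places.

Regular 40.00 hours, overtime 5.13 hours

Wed: 5:53 AM–3:56 PM = 10 h 3 min; less 45 min break → 9 h 18 min
Thu: 7:08 AM–2:19 PM = 7 h 11 min; less 45 min break → 6 h 26 min
Fri: 10:05 AM–9:59 PM = 11 h 54 min; less 45 min break → 11 h 9 min
Sat: 8:05 AM–4:03 PM = 7 h 58 min; less 45 min break → 7 h 13 min
Sun: 8:26 AM–8:13 PM = 11 h 47 min; less 45 min break → 11 h 2 min
Total worked: 45 h 8 min = 45.13 h.
Threshold 40 h → overtime 5 h 8 min, regular 40 h 0 min.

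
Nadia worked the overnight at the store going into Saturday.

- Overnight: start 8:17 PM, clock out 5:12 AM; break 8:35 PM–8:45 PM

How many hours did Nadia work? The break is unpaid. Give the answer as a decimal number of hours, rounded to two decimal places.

8.75 hours

Overnight: 8:17 PM → midnight = 3 h 43 min; midnight → 5:12 AM = 5 h 12 min; span 8 h 55 min; less 10 min break → 8 h 45 min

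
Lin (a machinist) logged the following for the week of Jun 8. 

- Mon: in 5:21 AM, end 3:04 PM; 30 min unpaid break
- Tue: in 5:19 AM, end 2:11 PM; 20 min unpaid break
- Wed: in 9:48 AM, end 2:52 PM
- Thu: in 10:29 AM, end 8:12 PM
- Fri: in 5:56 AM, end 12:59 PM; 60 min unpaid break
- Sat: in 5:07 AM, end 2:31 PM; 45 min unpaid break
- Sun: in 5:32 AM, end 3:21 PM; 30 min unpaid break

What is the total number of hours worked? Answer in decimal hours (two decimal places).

Mon: 5:21 AM–3:04 PM = 9 h 43 min; less 30 min break → 9 h 13 min
Tue: 5:19 AM–2:11 PM = 8 h 52 min; less 20 min break → 8 h 32 min
Wed: 9:48 AM–2:52 PM = 5 h 4 min
Thu: 10:29 AM–8:12 PM = 9 h 43 min
Fri: 5:56 AM–12:59 PM = 7 h 3 min; less 60 min break → 6 h 3 min
Sat: 5:07 AM–2:31 PM = 9 h 24 min; less 45 min break → 8 h 39 min
Sun: 5:32 AM–3:21 PM = 9 h 49 min; less 30 min break → 9 h 19 min
Total: 9 h 13 min + 8 h 32 min + 5 h 4 min + 9 h 43 min + 6 h 3 min + 8 h 39 min + 9 h 19 min = 56 h 33 min.

56.55 hours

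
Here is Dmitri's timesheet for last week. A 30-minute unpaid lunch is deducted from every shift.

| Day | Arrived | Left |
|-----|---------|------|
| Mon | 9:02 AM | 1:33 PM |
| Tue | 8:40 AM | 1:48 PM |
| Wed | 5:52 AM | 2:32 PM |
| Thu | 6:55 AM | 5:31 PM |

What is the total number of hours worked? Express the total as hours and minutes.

26 h 55 min

Mon: 9:02 AM–1:33 PM = 4 h 31 min; less 30 min break → 4 h 1 min
Tue: 8:40 AM–1:48 PM = 5 h 8 min; less 30 min break → 4 h 38 min
Wed: 5:52 AM–2:32 PM = 8 h 40 min; less 30 min break → 8 h 10 min
Thu: 6:55 AM–5:31 PM = 10 h 36 min; less 30 min break → 10 h 6 min
Total: 4 h 1 min + 4 h 38 min + 8 h 10 min + 10 h 6 min = 26 h 55 min.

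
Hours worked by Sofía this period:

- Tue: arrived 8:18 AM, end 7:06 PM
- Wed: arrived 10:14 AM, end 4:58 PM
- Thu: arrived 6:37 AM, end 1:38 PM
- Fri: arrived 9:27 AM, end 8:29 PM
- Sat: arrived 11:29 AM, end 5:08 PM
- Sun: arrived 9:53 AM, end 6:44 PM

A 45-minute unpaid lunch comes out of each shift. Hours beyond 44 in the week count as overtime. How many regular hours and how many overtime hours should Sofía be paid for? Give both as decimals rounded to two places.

Tue: 8:18 AM–7:06 PM = 10 h 48 min; less 45 min break → 10 h 3 min
Wed: 10:14 AM–4:58 PM = 6 h 44 min; less 45 min break → 5 h 59 min
Thu: 6:37 AM–1:38 PM = 7 h 1 min; less 45 min break → 6 h 16 min
Fri: 9:27 AM–8:29 PM = 11 h 2 min; less 45 min break → 10 h 17 min
Sat: 11:29 AM–5:08 PM = 5 h 39 min; less 45 min break → 4 h 54 min
Sun: 9:53 AM–6:44 PM = 8 h 51 min; less 45 min break → 8 h 6 min
Total worked: 45 h 35 min = 45.58 h.
Threshold 44 h → overtime 1 h 35 min, regular 44 h 0 min.

Regular 44.00 hours, overtime 1.58 hours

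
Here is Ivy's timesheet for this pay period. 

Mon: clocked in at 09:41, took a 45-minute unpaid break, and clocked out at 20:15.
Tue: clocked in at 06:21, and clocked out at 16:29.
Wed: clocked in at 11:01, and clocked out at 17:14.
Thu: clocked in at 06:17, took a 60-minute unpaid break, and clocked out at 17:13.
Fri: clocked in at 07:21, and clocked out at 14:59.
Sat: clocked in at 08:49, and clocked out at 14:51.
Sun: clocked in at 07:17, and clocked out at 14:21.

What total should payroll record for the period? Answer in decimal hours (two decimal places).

Mon: 09:41–20:15 = 10 h 34 min; less 45 min break → 9 h 49 min
Tue: 06:21–16:29 = 10 h 8 min
Wed: 11:01–17:14 = 6 h 13 min
Thu: 06:17–17:13 = 10 h 56 min; less 60 min break → 9 h 56 min
Fri: 07:21–14:59 = 7 h 38 min
Sat: 08:49–14:51 = 6 h 2 min
Sun: 07:17–14:21 = 7 h 4 min
Total: 9 h 49 min + 10 h 8 min + 6 h 13 min + 9 h 56 min + 7 h 38 min + 6 h 2 min + 7 h 4 min = 56 h 50 min.

56.83 hours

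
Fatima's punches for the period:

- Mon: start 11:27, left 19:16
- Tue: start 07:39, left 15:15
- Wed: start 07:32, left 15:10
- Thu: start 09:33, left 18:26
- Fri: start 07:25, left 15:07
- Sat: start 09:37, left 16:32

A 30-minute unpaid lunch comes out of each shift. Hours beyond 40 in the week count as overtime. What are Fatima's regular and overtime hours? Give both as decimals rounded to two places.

Regular 40.00 hours, overtime 3.55 hours

Mon: 11:27–19:16 = 7 h 49 min; less 30 min break → 7 h 19 min
Tue: 07:39–15:15 = 7 h 36 min; less 30 min break → 7 h 6 min
Wed: 07:32–15:10 = 7 h 38 min; less 30 min break → 7 h 8 min
Thu: 09:33–18:26 = 8 h 53 min; less 30 min break → 8 h 23 min
Fri: 07:25–15:07 = 7 h 42 min; less 30 min break → 7 h 12 min
Sat: 09:37–16:32 = 6 h 55 min; less 30 min break → 6 h 25 min
Total worked: 43 h 33 min = 43.55 h.
Threshold 40 h → overtime 3 h 33 min, regular 40 h 0 min.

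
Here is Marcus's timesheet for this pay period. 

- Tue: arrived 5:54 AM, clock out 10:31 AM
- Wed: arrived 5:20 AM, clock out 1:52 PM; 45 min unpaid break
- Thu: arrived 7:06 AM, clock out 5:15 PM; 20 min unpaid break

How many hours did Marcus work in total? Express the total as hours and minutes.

22 h 13 min

Tue: 5:54 AM–10:31 AM = 4 h 37 min
Wed: 5:20 AM–1:52 PM = 8 h 32 min; less 45 min break → 7 h 47 min
Thu: 7:06 AM–5:15 PM = 10 h 9 min; less 20 min break → 9 h 49 min
Total: 4 h 37 min + 7 h 47 min + 9 h 49 min = 22 h 13 min.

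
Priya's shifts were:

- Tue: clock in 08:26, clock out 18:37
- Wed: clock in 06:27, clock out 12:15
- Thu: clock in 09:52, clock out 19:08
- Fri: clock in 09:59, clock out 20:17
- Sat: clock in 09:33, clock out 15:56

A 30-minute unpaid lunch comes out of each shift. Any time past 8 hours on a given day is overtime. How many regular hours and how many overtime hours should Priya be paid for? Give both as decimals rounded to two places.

Regular 35.18 hours, overtime 4.25 hours

Tue: 08:26–18:37 = 10 h 11 min; less 30 min break → 9 h 41 min
Wed: 06:27–12:15 = 5 h 48 min; less 30 min break → 5 h 18 min
Thu: 09:52–19:08 = 9 h 16 min; less 30 min break → 8 h 46 min
Fri: 09:59–20:17 = 10 h 18 min; less 30 min break → 9 h 48 min
Sat: 09:33–15:56 = 6 h 23 min; less 30 min break → 5 h 53 min
Tue reg 8 h 0 min / OT 1 h 41 min; Wed reg 5 h 18 min / OT 0 h 0 min; Thu reg 8 h 0 min / OT 0 h 46 min; Fri reg 8 h 0 min / OT 1 h 48 min; Sat reg 5 h 53 min / OT 0 h 0 min.
Totals: regular 35 h 11 min, overtime 4 h 15 min.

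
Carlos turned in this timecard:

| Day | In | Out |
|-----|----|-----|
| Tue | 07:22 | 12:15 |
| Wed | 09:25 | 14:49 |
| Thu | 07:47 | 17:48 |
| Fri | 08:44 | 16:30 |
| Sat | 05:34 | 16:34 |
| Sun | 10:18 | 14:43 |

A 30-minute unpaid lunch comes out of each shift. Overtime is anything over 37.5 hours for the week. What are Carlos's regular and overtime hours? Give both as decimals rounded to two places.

Regular 37.50 hours, overtime 2.98 hours

Tue: 07:22–12:15 = 4 h 53 min; less 30 min break → 4 h 23 min
Wed: 09:25–14:49 = 5 h 24 min; less 30 min break → 4 h 54 min
Thu: 07:47–17:48 = 10 h 1 min; less 30 min break → 9 h 31 min
Fri: 08:44–16:30 = 7 h 46 min; less 30 min break → 7 h 16 min
Sat: 05:34–16:34 = 11 h 0 min; less 30 min break → 10 h 30 min
Sun: 10:18–14:43 = 4 h 25 min; less 30 min break → 3 h 55 min
Total worked: 40 h 29 min = 40.48 h.
Threshold 37.5 h → overtime 2 h 59 min, regular 37 h 30 min.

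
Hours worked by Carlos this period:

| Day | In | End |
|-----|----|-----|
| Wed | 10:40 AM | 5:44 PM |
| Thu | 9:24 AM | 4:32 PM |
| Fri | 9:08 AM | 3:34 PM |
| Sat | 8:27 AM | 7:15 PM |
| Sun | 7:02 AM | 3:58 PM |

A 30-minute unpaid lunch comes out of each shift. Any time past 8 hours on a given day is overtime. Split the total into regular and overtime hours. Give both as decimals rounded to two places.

Regular 35.13 hours, overtime 2.73 hours

Wed: 10:40 AM–5:44 PM = 7 h 4 min; less 30 min break → 6 h 34 min
Thu: 9:24 AM–4:32 PM = 7 h 8 min; less 30 min break → 6 h 38 min
Fri: 9:08 AM–3:34 PM = 6 h 26 min; less 30 min break → 5 h 56 min
Sat: 8:27 AM–7:15 PM = 10 h 48 min; less 30 min break → 10 h 18 min
Sun: 7:02 AM–3:58 PM = 8 h 56 min; less 30 min break → 8 h 26 min
Wed reg 6 h 34 min / OT 0 h 0 min; Thu reg 6 h 38 min / OT 0 h 0 min; Fri reg 5 h 56 min / OT 0 h 0 min; Sat reg 8 h 0 min / OT 2 h 18 min; Sun reg 8 h 0 min / OT 0 h 26 min.
Totals: regular 35 h 8 min, overtime 2 h 44 min.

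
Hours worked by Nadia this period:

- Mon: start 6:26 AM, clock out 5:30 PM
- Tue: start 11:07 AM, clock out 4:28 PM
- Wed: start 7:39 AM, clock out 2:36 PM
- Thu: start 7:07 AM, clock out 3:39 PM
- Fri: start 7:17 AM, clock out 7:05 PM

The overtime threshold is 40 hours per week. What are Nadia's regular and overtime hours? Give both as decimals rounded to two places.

Mon: 6:26 AM–5:30 PM = 11 h 4 min
Tue: 11:07 AM–4:28 PM = 5 h 21 min
Wed: 7:39 AM–2:36 PM = 6 h 57 min
Thu: 7:07 AM–3:39 PM = 8 h 32 min
Fri: 7:17 AM–7:05 PM = 11 h 48 min
Total worked: 43 h 42 min = 43.70 h.
Threshold 40 h → overtime 3 h 42 min, regular 40 h 0 min.

Regular 40.00 hours, overtime 3.70 hours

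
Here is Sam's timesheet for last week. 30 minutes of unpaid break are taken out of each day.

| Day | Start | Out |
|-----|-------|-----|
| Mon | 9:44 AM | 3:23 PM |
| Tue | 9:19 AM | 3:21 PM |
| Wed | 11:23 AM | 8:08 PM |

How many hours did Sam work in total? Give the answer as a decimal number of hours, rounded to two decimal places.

18.93 hours

Mon: 9:44 AM–3:23 PM = 5 h 39 min; less 30 min break → 5 h 9 min
Tue: 9:19 AM–3:21 PM = 6 h 2 min; less 30 min break → 5 h 32 min
Wed: 11:23 AM–8:08 PM = 8 h 45 min; less 30 min break → 8 h 15 min
Total: 5 h 9 min + 5 h 32 min + 8 h 15 min = 18 h 56 min.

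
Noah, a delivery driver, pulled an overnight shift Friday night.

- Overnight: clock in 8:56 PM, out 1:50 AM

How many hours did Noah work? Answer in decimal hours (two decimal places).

4.90 hours

Overnight: 8:56 PM → midnight = 3 h 4 min; midnight → 1:50 AM = 1 h 50 min; span 4 h 54 min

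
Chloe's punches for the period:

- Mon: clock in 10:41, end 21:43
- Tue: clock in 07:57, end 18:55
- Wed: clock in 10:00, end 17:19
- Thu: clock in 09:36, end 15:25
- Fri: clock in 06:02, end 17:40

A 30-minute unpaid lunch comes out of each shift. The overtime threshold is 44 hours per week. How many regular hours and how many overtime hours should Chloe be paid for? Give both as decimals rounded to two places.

Regular 44.00 hours, overtime 0.27 hours

Mon: 10:41–21:43 = 11 h 2 min; less 30 min break → 10 h 32 min
Tue: 07:57–18:55 = 10 h 58 min; less 30 min break → 10 h 28 min
Wed: 10:00–17:19 = 7 h 19 min; less 30 min break → 6 h 49 min
Thu: 09:36–15:25 = 5 h 49 min; less 30 min break → 5 h 19 min
Fri: 06:02–17:40 = 11 h 38 min; less 30 min break → 11 h 8 min
Total worked: 44 h 16 min = 44.27 h.
Threshold 44 h → overtime 0 h 16 min, regular 44 h 0 min.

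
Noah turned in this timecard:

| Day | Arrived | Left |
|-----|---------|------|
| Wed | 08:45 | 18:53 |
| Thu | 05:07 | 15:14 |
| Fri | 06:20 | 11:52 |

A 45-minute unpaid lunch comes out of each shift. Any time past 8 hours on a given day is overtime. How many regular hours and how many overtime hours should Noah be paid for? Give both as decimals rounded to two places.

Wed: 08:45–18:53 = 10 h 8 min; less 45 min break → 9 h 23 min
Thu: 05:07–15:14 = 10 h 7 min; less 45 min break → 9 h 22 min
Fri: 06:20–11:52 = 5 h 32 min; less 45 min break → 4 h 47 min
Wed reg 8 h 0 min / OT 1 h 23 min; Thu reg 8 h 0 min / OT 1 h 22 min; Fri reg 4 h 47 min / OT 0 h 0 min.
Totals: regular 20 h 47 min, overtime 2 h 45 min.

Regular 20.78 hours, overtime 2.75 hours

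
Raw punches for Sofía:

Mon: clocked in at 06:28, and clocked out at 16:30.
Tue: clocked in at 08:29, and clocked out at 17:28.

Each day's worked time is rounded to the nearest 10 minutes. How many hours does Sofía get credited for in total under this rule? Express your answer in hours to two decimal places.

Mon: 06:28–16:30 = 10 h 2 min → rounds to 10 h 0 min
Tue: 08:29–17:28 = 8 h 59 min → rounds to 9 h 0 min
Total credited: 19 h 0 min.

19.00 hours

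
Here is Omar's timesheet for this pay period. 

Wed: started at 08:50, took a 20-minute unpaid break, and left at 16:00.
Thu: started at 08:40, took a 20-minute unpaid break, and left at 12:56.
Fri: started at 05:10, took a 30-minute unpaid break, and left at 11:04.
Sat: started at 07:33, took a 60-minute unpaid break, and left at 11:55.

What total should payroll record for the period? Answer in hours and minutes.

Wed: 08:50–16:00 = 7 h 10 min; less 20 min break → 6 h 50 min
Thu: 08:40–12:56 = 4 h 16 min; less 20 min break → 3 h 56 min
Fri: 05:10–11:04 = 5 h 54 min; less 30 min break → 5 h 24 min
Sat: 07:33–11:55 = 4 h 22 min; less 60 min break → 3 h 22 min
Total: 6 h 50 min + 3 h 56 min + 5 h 24 min + 3 h 22 min = 19 h 32 min.

19 h 32 min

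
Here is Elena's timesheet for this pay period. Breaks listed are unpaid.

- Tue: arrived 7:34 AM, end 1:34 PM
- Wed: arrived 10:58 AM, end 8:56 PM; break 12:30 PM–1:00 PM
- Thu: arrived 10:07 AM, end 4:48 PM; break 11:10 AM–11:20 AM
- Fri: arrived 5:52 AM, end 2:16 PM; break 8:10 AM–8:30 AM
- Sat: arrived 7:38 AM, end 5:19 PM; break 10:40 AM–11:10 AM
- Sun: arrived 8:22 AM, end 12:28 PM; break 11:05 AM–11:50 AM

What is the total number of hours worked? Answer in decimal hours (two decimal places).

42.58 hours

Tue: 7:34 AM–1:34 PM = 6 h 0 min
Wed: 10:58 AM–8:56 PM = 9 h 58 min; less 30 min break → 9 h 28 min
Thu: 10:07 AM–4:48 PM = 6 h 41 min; less 10 min break → 6 h 31 min
Fri: 5:52 AM–2:16 PM = 8 h 24 min; less 20 min break → 8 h 4 min
Sat: 7:38 AM–5:19 PM = 9 h 41 min; less 30 min break → 9 h 11 min
Sun: 8:22 AM–12:28 PM = 4 h 6 min; less 45 min break → 3 h 21 min
Total: 6 h 0 min + 9 h 28 min + 6 h 31 min + 8 h 4 min + 9 h 11 min + 3 h 21 min = 42 h 35 min.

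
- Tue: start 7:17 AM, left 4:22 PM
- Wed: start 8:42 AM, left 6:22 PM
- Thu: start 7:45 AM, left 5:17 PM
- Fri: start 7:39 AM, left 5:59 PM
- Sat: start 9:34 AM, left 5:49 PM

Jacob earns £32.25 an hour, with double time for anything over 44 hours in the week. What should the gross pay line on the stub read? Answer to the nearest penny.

Tue: 7:17 AM–4:22 PM = 9 h 5 min
Wed: 8:42 AM–6:22 PM = 9 h 40 min
Thu: 7:45 AM–5:17 PM = 9 h 32 min
Fri: 7:39 AM–5:59 PM = 10 h 20 min
Sat: 9:34 AM–5:49 PM = 8 h 15 min
Total worked: 46 h 52 min = 2812 min.
Regular 44 h 0 min = 2640 min at £32.25/h; overtime 2 h 52 min = 172 min at £64.50/h.
Pay = (2640 × £32.25 + 172 × £64.50) ÷ 60 = £1603.90.

£1603.90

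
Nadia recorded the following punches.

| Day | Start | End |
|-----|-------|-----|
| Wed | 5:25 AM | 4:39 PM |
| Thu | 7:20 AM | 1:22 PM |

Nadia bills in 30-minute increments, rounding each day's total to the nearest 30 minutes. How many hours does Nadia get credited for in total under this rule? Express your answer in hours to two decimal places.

Wed: 5:25 AM–4:39 PM = 11 h 14 min → rounds to 11 h 0 min
Thu: 7:20 AM–1:22 PM = 6 h 2 min → rounds to 6 h 0 min
Total credited: 17 h 0 min.

17.00 hours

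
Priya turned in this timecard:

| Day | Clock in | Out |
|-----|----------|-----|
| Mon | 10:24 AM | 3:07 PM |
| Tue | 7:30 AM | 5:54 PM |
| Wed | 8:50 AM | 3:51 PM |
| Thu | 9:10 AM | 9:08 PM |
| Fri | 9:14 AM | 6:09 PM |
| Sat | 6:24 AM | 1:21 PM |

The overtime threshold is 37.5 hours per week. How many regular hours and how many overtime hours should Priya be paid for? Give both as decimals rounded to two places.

Mon: 10:24 AM–3:07 PM = 4 h 43 min
Tue: 7:30 AM–5:54 PM = 10 h 24 min
Wed: 8:50 AM–3:51 PM = 7 h 1 min
Thu: 9:10 AM–9:08 PM = 11 h 58 min
Fri: 9:14 AM–6:09 PM = 8 h 55 min
Sat: 6:24 AM–1:21 PM = 6 h 57 min
Total worked: 49 h 58 min = 49.97 h.
Threshold 37.5 h → overtime 12 h 28 min, regular 37 h 30 min.

Regular 37.50 hours, overtime 12.47 hours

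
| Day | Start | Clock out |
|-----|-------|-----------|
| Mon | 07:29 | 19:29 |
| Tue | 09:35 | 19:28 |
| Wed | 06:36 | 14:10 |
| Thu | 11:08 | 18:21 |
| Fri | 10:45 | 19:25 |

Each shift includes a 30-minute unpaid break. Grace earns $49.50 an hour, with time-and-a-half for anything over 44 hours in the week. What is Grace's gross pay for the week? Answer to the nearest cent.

Mon: 07:29–19:29 = 12 h 0 min; less 30 min break → 11 h 30 min
Tue: 09:35–19:28 = 9 h 53 min; less 30 min break → 9 h 23 min
Wed: 06:36–14:10 = 7 h 34 min; less 30 min break → 7 h 4 min
Thu: 11:08–18:21 = 7 h 13 min; less 30 min break → 6 h 43 min
Fri: 10:45–19:25 = 8 h 40 min; less 30 min break → 8 h 10 min
Total worked: 42 h 50 min = 2570 min.
Regular 42 h 50 min = 2570 min at $49.50/h; overtime 0 h 0 min = 0 min at $74.25/h.
Pay = (2570 × $49.50 + 0 × $74.25) ÷ 60 = $2120.25.

$2120.25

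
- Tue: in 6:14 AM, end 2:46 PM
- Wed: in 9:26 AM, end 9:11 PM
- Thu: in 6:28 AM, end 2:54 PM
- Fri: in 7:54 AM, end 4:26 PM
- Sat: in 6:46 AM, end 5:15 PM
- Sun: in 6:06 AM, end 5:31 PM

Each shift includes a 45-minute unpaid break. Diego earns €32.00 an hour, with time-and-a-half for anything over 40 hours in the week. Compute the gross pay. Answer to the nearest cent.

Tue: 6:14 AM–2:46 PM = 8 h 32 min; less 45 min break → 7 h 47 min
Wed: 9:26 AM–9:11 PM = 11 h 45 min; less 45 min break → 11 h 0 min
Thu: 6:28 AM–2:54 PM = 8 h 26 min; less 45 min break → 7 h 41 min
Fri: 7:54 AM–4:26 PM = 8 h 32 min; less 45 min break → 7 h 47 min
Sat: 6:46 AM–5:15 PM = 10 h 29 min; less 45 min break → 9 h 44 min
Sun: 6:06 AM–5:31 PM = 11 h 25 min; less 45 min break → 10 h 40 min
Total worked: 54 h 39 min = 3279 min.
Regular 40 h 0 min = 2400 min at €32.00/h; overtime 14 h 39 min = 879 min at €48.00/h.
Pay = (2400 × €32.00 + 879 × €48.00) ÷ 60 = €1983.20.

€1983.20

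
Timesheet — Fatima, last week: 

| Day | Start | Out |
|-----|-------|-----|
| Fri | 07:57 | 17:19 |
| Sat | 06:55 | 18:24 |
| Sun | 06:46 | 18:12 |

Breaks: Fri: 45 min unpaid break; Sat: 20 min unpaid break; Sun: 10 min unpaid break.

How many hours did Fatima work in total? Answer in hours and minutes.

Fri: 07:57–17:19 = 9 h 22 min; less 45 min break → 8 h 37 min
Sat: 06:55–18:24 = 11 h 29 min; less 20 min break → 11 h 9 min
Sun: 06:46–18:12 = 11 h 26 min; less 10 min break → 11 h 16 min
Total: 8 h 37 min + 11 h 9 min + 11 h 16 min = 31 h 2 min.

31 h 2 min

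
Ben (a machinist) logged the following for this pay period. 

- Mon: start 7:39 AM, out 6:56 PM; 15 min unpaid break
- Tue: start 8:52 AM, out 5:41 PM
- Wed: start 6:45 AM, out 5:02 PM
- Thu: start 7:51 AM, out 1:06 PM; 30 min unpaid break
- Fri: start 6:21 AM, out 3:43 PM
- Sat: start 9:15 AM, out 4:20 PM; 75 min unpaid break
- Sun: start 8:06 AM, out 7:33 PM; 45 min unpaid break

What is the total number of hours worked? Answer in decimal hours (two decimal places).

60.78 hours

Mon: 7:39 AM–6:56 PM = 11 h 17 min; less 15 min break → 11 h 2 min
Tue: 8:52 AM–5:41 PM = 8 h 49 min
Wed: 6:45 AM–5:02 PM = 10 h 17 min
Thu: 7:51 AM–1:06 PM = 5 h 15 min; less 30 min break → 4 h 45 min
Fri: 6:21 AM–3:43 PM = 9 h 22 min
Sat: 9:15 AM–4:20 PM = 7 h 5 min; less 75 min break → 5 h 50 min
Sun: 8:06 AM–7:33 PM = 11 h 27 min; less 45 min break → 10 h 42 min
Total: 11 h 2 min + 8 h 49 min + 10 h 17 min + 4 h 45 min + 9 h 22 min + 5 h 50 min + 10 h 42 min = 60 h 47 min.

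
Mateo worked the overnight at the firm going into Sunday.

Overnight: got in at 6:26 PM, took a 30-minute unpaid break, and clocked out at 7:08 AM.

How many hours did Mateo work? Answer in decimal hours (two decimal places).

Overnight: 6:26 PM → midnight = 5 h 34 min; midnight → 7:08 AM = 7 h 8 min; span 12 h 42 min; less 30 min break → 12 h 12 min

12.20 hours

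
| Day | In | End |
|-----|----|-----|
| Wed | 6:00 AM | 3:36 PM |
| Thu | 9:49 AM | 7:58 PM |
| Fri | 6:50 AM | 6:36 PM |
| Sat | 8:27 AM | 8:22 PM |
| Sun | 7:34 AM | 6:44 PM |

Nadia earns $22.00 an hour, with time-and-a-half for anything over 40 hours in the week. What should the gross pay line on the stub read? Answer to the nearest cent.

Wed: 6:00 AM–3:36 PM = 9 h 36 min
Thu: 9:49 AM–7:58 PM = 10 h 9 min
Fri: 6:50 AM–6:36 PM = 11 h 46 min
Sat: 8:27 AM–8:22 PM = 11 h 55 min
Sun: 7:34 AM–6:44 PM = 11 h 10 min
Total worked: 54 h 36 min = 3276 min.
Regular 40 h 0 min = 2400 min at $22.00/h; overtime 14 h 36 min = 876 min at $33.00/h.
Pay = (2400 × $22.00 + 876 × $33.00) ÷ 60 = $1361.80.

$1361.80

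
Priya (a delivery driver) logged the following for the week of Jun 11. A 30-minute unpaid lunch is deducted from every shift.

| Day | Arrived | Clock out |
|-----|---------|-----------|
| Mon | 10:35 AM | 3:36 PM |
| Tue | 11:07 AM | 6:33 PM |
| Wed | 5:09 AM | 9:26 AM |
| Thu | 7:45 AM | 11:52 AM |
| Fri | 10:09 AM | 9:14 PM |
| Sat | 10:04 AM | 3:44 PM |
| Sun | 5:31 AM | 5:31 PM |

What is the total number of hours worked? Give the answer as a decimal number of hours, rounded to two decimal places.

46.10 hours

Mon: 10:35 AM–3:36 PM = 5 h 1 min; less 30 min break → 4 h 31 min
Tue: 11:07 AM–6:33 PM = 7 h 26 min; less 30 min break → 6 h 56 min
Wed: 5:09 AM–9:26 AM = 4 h 17 min; less 30 min break → 3 h 47 min
Thu: 7:45 AM–11:52 AM = 4 h 7 min; less 30 min break → 3 h 37 min
Fri: 10:09 AM–9:14 PM = 11 h 5 min; less 30 min break → 10 h 35 min
Sat: 10:04 AM–3:44 PM = 5 h 40 min; less 30 min break → 5 h 10 min
Sun: 5:31 AM–5:31 PM = 12 h 0 min; less 30 min break → 11 h 30 min
Total: 4 h 31 min + 6 h 56 min + 3 h 47 min + 3 h 37 min + 10 h 35 min + 5 h 10 min + 11 h 30 min = 46 h 6 min.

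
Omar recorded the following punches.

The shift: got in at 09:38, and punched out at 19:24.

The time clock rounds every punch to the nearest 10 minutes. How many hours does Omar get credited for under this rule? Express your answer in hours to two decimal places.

The shift: in 09:38→09:40, out 19:24→19:20; 9 h 40 min

9.67 hours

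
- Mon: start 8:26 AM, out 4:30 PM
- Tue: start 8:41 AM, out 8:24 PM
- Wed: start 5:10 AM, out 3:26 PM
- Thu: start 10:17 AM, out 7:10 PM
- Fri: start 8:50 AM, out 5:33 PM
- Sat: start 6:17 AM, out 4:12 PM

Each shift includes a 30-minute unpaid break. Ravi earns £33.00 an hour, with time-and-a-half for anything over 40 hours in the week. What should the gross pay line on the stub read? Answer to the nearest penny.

£2041.05

Mon: 8:26 AM–4:30 PM = 8 h 4 min; less 30 min break → 7 h 34 min
Tue: 8:41 AM–8:24 PM = 11 h 43 min; less 30 min break → 11 h 13 min
Wed: 5:10 AM–3:26 PM = 10 h 16 min; less 30 min break → 9 h 46 min
Thu: 10:17 AM–7:10 PM = 8 h 53 min; less 30 min break → 8 h 23 min
Fri: 8:50 AM–5:33 PM = 8 h 43 min; less 30 min break → 8 h 13 min
Sat: 6:17 AM–4:12 PM = 9 h 55 min; less 30 min break → 9 h 25 min
Total worked: 54 h 34 min = 3274 min.
Regular 40 h 0 min = 2400 min at £33.00/h; overtime 14 h 34 min = 874 min at £49.50/h.
Pay = (2400 × £33.00 + 874 × £49.50) ÷ 60 = £2041.05.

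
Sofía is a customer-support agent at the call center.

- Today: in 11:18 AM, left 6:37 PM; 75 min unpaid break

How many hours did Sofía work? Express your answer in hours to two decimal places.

6.07 hours

Today: 11:18 AM–6:37 PM = 7 h 19 min; less 75 min break → 6 h 4 min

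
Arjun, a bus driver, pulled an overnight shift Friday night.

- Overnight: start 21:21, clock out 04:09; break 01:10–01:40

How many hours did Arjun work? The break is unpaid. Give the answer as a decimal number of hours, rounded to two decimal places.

6.30 hours

Overnight: 21:21 → midnight = 2 h 39 min; midnight → 04:09 = 4 h 9 min; span 6 h 48 min; less 30 min break → 6 h 18 min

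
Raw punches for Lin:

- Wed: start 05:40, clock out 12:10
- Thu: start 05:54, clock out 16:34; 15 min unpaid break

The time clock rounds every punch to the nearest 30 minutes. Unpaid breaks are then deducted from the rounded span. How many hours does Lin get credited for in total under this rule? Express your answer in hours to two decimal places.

Wed: in 05:40→05:30, out 12:10→12:00; 6 h 30 min
Thu: in 05:54→06:00, out 16:34→16:30; 10 h 30 min − 15 min = 10 h 15 min
Total credited: 16 h 45 min.

16.75 hours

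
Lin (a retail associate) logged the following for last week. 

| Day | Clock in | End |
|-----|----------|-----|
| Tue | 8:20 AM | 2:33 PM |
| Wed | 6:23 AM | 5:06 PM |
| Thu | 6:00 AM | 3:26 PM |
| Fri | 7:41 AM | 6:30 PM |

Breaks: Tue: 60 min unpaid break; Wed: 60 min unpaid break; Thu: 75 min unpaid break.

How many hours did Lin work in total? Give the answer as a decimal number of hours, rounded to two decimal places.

Tue: 8:20 AM–2:33 PM = 6 h 13 min; less 60 min break → 5 h 13 min
Wed: 6:23 AM–5:06 PM = 10 h 43 min; less 60 min break → 9 h 43 min
Thu: 6:00 AM–3:26 PM = 9 h 26 min; less 75 min break → 8 h 11 min
Fri: 7:41 AM–6:30 PM = 10 h 49 min
Total: 5 h 13 min + 9 h 43 min + 8 h 11 min + 10 h 49 min = 33 h 56 min.

33.93 hours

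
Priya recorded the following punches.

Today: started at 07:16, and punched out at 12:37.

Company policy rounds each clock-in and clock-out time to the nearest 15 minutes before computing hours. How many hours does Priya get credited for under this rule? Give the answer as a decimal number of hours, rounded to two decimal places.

Today: in 07:16→07:15, out 12:37→12:30; 5 h 15 min

5.25 hours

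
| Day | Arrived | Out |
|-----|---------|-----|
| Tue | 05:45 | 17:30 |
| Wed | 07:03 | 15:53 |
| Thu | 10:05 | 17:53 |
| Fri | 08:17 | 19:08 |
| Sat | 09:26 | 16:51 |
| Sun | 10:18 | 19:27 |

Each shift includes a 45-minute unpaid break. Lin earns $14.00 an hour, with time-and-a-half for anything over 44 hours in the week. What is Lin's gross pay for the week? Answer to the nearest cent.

Tue: 05:45–17:30 = 11 h 45 min; less 45 min break → 11 h 0 min
Wed: 07:03–15:53 = 8 h 50 min; less 45 min break → 8 h 5 min
Thu: 10:05–17:53 = 7 h 48 min; less 45 min break → 7 h 3 min
Fri: 08:17–19:08 = 10 h 51 min; less 45 min break → 10 h 6 min
Sat: 09:26–16:51 = 7 h 25 min; less 45 min break → 6 h 40 min
Sun: 10:18–19:27 = 9 h 9 min; less 45 min break → 8 h 24 min
Total worked: 51 h 18 min = 3078 min.
Regular 44 h 0 min = 2640 min at $14.00/h; overtime 7 h 18 min = 438 min at $21.00/h.
Pay = (2640 × $14.00 + 438 × $21.00) ÷ 60 = $769.30.

$769.30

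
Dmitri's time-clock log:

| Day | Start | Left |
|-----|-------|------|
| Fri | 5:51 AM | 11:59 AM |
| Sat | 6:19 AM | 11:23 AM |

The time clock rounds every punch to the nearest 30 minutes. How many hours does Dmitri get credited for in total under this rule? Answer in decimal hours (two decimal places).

11.00 hours

Fri: in 5:51 AM→6:00 AM, out 11:59 AM→12:00 PM; 6 h 0 min
Sat: in 6:19 AM→6:30 AM, out 11:23 AM→11:30 AM; 5 h 0 min
Total credited: 11 h 0 min.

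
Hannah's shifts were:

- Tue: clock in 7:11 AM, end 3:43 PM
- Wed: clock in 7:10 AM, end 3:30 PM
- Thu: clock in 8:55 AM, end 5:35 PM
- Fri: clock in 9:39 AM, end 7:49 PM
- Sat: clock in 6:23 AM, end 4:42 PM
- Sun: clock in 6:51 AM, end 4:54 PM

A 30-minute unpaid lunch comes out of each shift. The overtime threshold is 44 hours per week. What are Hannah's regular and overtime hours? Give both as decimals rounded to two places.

Tue: 7:11 AM–3:43 PM = 8 h 32 min; less 30 min break → 8 h 2 min
Wed: 7:10 AM–3:30 PM = 8 h 20 min; less 30 min break → 7 h 50 min
Thu: 8:55 AM–5:35 PM = 8 h 40 min; less 30 min break → 8 h 10 min
Fri: 9:39 AM–7:49 PM = 10 h 10 min; less 30 min break → 9 h 40 min
Sat: 6:23 AM–4:42 PM = 10 h 19 min; less 30 min break → 9 h 49 min
Sun: 6:51 AM–4:54 PM = 10 h 3 min; less 30 min break → 9 h 33 min
Total worked: 53 h 4 min = 53.07 h.
Threshold 44 h → overtime 9 h 4 min, regular 44 h 0 min.

Regular 44.00 hours, overtime 9.07 hours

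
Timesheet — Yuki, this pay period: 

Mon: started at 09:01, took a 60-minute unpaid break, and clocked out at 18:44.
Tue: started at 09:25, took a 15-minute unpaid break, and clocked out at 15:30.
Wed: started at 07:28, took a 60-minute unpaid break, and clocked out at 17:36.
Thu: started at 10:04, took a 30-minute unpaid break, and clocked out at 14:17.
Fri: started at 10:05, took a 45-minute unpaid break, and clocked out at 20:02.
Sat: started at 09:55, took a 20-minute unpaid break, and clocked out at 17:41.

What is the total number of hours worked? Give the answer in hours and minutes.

44 h 2 min

Mon: 09:01–18:44 = 9 h 43 min; less 60 min break → 8 h 43 min
Tue: 09:25–15:30 = 6 h 5 min; less 15 min break → 5 h 50 min
Wed: 07:28–17:36 = 10 h 8 min; less 60 min break → 9 h 8 min
Thu: 10:04–14:17 = 4 h 13 min; less 30 min break → 3 h 43 min
Fri: 10:05–20:02 = 9 h 57 min; less 45 min break → 9 h 12 min
Sat: 09:55–17:41 = 7 h 46 min; less 20 min break → 7 h 26 min
Total: 8 h 43 min + 5 h 50 min + 9 h 8 min + 3 h 43 min + 9 h 12 min + 7 h 26 min = 44 h 2 min.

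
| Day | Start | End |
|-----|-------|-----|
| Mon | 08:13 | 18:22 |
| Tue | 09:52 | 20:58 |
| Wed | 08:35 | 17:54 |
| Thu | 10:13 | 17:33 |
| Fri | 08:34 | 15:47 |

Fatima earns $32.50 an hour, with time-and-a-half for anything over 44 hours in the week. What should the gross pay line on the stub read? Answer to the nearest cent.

Mon: 08:13–18:22 = 10 h 9 min
Tue: 09:52–20:58 = 11 h 6 min
Wed: 08:35–17:54 = 9 h 19 min
Thu: 10:13–17:33 = 7 h 20 min
Fri: 08:34–15:47 = 7 h 13 min
Total worked: 45 h 7 min = 2707 min.
Regular 44 h 0 min = 2640 min at $32.50/h; overtime 1 h 7 min = 67 min at $48.75/h.
Pay = (2640 × $32.50 + 67 × $48.75) ÷ 60 = $1484.44.

$1484.44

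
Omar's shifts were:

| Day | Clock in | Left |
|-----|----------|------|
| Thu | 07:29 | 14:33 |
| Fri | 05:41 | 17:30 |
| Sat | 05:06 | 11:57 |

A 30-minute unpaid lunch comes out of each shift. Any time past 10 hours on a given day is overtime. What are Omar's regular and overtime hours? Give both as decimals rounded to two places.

Thu: 07:29–14:33 = 7 h 4 min; less 30 min break → 6 h 34 min
Fri: 05:41–17:30 = 11 h 49 min; less 30 min break → 11 h 19 min
Sat: 05:06–11:57 = 6 h 51 min; less 30 min break → 6 h 21 min
Thu reg 6 h 34 min / OT 0 h 0 min; Fri reg 10 h 0 min / OT 1 h 19 min; Sat reg 6 h 21 min / OT 0 h 0 min.
Totals: regular 22 h 55 min, overtime 1 h 19 min.

Regular 22.92 hours, overtime 1.32 hours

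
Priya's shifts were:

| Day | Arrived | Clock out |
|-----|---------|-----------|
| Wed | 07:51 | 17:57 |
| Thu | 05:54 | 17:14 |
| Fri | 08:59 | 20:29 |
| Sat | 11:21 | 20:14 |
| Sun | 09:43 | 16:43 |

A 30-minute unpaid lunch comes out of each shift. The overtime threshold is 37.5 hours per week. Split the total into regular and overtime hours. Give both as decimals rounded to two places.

Regular 37.50 hours, overtime 8.82 hours

Wed: 07:51–17:57 = 10 h 6 min; less 30 min break → 9 h 36 min
Thu: 05:54–17:14 = 11 h 20 min; less 30 min break → 10 h 50 min
Fri: 08:59–20:29 = 11 h 30 min; less 30 min break → 11 h 0 min
Sat: 11:21–20:14 = 8 h 53 min; less 30 min break → 8 h 23 min
Sun: 09:43–16:43 = 7 h 0 min; less 30 min break → 6 h 30 min
Total worked: 46 h 19 min = 46.32 h.
Threshold 37.5 h → overtime 8 h 49 min, regular 37 h 30 min.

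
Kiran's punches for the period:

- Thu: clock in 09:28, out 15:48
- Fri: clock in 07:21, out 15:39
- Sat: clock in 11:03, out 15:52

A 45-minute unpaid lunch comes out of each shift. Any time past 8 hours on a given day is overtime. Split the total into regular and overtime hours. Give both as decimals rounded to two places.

Regular 17.20 hours, overtime 0.00 hours

Thu: 09:28–15:48 = 6 h 20 min; less 45 min break → 5 h 35 min
Fri: 07:21–15:39 = 8 h 18 min; less 45 min break → 7 h 33 min
Sat: 11:03–15:52 = 4 h 49 min; less 45 min break → 4 h 4 min
Thu reg 5 h 35 min / OT 0 h 0 min; Fri reg 7 h 33 min / OT 0 h 0 min; Sat reg 4 h 4 min / OT 0 h 0 min.
Totals: regular 17 h 12 min, overtime 0 h 0 min.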